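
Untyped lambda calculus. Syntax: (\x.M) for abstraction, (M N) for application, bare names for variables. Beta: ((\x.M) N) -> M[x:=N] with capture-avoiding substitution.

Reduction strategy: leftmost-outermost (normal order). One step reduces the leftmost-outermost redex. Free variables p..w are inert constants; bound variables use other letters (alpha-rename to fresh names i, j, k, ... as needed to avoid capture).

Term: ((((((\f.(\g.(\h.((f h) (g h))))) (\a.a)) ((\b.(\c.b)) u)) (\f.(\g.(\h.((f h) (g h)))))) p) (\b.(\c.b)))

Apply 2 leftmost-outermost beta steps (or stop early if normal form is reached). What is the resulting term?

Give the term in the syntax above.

Step 0: ((((((\f.(\g.(\h.((f h) (g h))))) (\a.a)) ((\b.(\c.b)) u)) (\f.(\g.(\h.((f h) (g h)))))) p) (\b.(\c.b)))
Step 1: (((((\g.(\h.(((\a.a) h) (g h)))) ((\b.(\c.b)) u)) (\f.(\g.(\h.((f h) (g h)))))) p) (\b.(\c.b)))
Step 2: ((((\h.(((\a.a) h) (((\b.(\c.b)) u) h))) (\f.(\g.(\h.((f h) (g h)))))) p) (\b.(\c.b)))

Answer: ((((\h.(((\a.a) h) (((\b.(\c.b)) u) h))) (\f.(\g.(\h.((f h) (g h)))))) p) (\b.(\c.b)))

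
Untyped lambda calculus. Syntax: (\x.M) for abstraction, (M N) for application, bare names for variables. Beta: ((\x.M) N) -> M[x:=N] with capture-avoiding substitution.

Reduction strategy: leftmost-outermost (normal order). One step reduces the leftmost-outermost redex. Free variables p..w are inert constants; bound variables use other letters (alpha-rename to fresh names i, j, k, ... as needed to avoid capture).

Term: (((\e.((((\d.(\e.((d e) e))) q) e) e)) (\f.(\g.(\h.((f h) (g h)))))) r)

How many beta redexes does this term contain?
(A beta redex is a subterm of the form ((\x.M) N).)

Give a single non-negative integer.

Answer: 2

Derivation:
Term: (((\e.((((\d.(\e.((d e) e))) q) e) e)) (\f.(\g.(\h.((f h) (g h)))))) r)
  Redex: ((\e.((((\d.(\e.((d e) e))) q) e) e)) (\f.(\g.(\h.((f h) (g h))))))
  Redex: ((\d.(\e.((d e) e))) q)
Total redexes: 2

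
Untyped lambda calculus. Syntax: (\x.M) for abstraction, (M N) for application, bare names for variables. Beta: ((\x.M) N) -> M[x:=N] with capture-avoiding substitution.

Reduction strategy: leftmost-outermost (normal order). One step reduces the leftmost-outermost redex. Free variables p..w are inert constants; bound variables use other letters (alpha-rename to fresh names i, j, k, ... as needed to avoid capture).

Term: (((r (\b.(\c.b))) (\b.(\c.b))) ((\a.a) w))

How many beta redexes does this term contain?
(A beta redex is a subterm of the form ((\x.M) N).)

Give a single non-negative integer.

Term: (((r (\b.(\c.b))) (\b.(\c.b))) ((\a.a) w))
  Redex: ((\a.a) w)
Total redexes: 1

Answer: 1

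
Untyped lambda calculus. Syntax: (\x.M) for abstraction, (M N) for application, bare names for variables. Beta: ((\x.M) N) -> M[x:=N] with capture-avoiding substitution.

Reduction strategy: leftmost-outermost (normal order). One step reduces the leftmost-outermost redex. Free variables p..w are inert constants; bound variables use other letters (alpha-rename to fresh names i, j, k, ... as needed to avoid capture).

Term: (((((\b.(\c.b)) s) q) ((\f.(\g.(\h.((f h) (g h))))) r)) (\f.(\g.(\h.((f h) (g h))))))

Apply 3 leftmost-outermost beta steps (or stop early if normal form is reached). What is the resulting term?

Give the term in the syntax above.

Step 0: (((((\b.(\c.b)) s) q) ((\f.(\g.(\h.((f h) (g h))))) r)) (\f.(\g.(\h.((f h) (g h))))))
Step 1: ((((\c.s) q) ((\f.(\g.(\h.((f h) (g h))))) r)) (\f.(\g.(\h.((f h) (g h))))))
Step 2: ((s ((\f.(\g.(\h.((f h) (g h))))) r)) (\f.(\g.(\h.((f h) (g h))))))
Step 3: ((s (\g.(\h.((r h) (g h))))) (\f.(\g.(\h.((f h) (g h))))))

Answer: ((s (\g.(\h.((r h) (g h))))) (\f.(\g.(\h.((f h) (g h))))))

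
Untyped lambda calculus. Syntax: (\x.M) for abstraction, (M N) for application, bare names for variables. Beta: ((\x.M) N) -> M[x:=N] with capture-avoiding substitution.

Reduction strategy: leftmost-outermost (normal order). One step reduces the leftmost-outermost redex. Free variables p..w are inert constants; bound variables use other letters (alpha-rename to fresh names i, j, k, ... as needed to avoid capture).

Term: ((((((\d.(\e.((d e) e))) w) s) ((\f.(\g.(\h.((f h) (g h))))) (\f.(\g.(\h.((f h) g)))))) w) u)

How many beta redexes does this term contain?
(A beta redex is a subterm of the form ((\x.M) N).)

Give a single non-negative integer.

Answer: 2

Derivation:
Term: ((((((\d.(\e.((d e) e))) w) s) ((\f.(\g.(\h.((f h) (g h))))) (\f.(\g.(\h.((f h) g)))))) w) u)
  Redex: ((\d.(\e.((d e) e))) w)
  Redex: ((\f.(\g.(\h.((f h) (g h))))) (\f.(\g.(\h.((f h) g)))))
Total redexes: 2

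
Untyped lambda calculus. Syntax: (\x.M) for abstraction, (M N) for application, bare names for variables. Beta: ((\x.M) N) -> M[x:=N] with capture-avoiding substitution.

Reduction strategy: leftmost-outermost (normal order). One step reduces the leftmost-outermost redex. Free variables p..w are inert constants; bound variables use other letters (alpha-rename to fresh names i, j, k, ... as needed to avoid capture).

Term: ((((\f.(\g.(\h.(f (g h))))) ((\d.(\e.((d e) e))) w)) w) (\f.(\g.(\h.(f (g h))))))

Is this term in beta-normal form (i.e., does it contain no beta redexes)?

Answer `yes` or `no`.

Term: ((((\f.(\g.(\h.(f (g h))))) ((\d.(\e.((d e) e))) w)) w) (\f.(\g.(\h.(f (g h))))))
Found 2 beta redex(es).

Answer: no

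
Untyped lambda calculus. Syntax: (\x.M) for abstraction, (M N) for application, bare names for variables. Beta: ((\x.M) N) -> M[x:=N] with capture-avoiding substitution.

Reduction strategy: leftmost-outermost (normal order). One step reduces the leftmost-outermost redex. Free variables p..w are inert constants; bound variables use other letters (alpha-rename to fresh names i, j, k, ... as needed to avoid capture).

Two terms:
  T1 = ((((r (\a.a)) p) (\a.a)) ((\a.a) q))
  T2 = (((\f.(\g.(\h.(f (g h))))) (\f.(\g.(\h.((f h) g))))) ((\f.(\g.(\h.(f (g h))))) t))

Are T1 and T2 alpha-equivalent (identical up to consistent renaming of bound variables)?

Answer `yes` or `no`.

Term 1: ((((r (\a.a)) p) (\a.a)) ((\a.a) q))
Term 2: (((\f.(\g.(\h.(f (g h))))) (\f.(\g.(\h.((f h) g))))) ((\f.(\g.(\h.(f (g h))))) t))
Alpha-equivalence: compare structure up to binder renaming.
Result: False

Answer: no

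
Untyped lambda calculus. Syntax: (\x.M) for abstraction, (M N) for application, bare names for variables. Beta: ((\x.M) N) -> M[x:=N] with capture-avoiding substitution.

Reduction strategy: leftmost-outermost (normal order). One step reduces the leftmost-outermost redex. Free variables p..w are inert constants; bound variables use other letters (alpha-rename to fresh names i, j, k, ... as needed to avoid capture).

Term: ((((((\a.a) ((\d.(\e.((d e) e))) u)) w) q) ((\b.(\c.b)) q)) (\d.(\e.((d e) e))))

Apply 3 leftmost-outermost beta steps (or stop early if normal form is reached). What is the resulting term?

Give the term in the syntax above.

Answer: (((((u w) w) q) ((\b.(\c.b)) q)) (\d.(\e.((d e) e))))

Derivation:
Step 0: ((((((\a.a) ((\d.(\e.((d e) e))) u)) w) q) ((\b.(\c.b)) q)) (\d.(\e.((d e) e))))
Step 1: ((((((\d.(\e.((d e) e))) u) w) q) ((\b.(\c.b)) q)) (\d.(\e.((d e) e))))
Step 2: (((((\e.((u e) e)) w) q) ((\b.(\c.b)) q)) (\d.(\e.((d e) e))))
Step 3: (((((u w) w) q) ((\b.(\c.b)) q)) (\d.(\e.((d e) e))))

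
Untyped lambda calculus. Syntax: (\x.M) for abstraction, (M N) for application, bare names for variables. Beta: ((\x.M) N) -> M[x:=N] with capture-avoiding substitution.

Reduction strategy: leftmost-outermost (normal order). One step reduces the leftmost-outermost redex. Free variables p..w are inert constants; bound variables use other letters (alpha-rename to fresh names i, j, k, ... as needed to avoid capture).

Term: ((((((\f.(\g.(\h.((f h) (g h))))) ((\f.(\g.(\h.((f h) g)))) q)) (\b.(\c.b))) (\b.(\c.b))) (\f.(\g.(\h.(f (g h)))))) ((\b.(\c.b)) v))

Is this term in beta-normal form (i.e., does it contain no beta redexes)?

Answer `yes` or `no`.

Answer: no

Derivation:
Term: ((((((\f.(\g.(\h.((f h) (g h))))) ((\f.(\g.(\h.((f h) g)))) q)) (\b.(\c.b))) (\b.(\c.b))) (\f.(\g.(\h.(f (g h)))))) ((\b.(\c.b)) v))
Found 3 beta redex(es).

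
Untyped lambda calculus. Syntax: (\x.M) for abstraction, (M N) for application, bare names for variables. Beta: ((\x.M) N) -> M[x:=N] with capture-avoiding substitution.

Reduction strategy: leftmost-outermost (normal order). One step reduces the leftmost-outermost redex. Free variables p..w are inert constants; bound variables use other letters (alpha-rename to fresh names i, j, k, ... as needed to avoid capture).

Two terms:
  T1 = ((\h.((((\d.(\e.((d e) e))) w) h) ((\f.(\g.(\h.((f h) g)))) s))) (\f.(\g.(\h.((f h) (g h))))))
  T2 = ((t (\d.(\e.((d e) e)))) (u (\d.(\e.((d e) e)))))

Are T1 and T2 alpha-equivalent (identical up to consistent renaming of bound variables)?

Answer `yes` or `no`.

Answer: no

Derivation:
Term 1: ((\h.((((\d.(\e.((d e) e))) w) h) ((\f.(\g.(\h.((f h) g)))) s))) (\f.(\g.(\h.((f h) (g h))))))
Term 2: ((t (\d.(\e.((d e) e)))) (u (\d.(\e.((d e) e)))))
Alpha-equivalence: compare structure up to binder renaming.
Result: False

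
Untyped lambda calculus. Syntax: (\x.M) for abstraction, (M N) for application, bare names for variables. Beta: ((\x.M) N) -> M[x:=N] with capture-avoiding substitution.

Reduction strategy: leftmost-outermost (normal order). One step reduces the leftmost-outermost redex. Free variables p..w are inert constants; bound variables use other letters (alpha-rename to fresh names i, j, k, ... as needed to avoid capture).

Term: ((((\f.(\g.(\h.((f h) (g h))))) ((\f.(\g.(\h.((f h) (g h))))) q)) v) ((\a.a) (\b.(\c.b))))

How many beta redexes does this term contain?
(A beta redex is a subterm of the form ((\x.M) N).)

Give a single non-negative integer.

Term: ((((\f.(\g.(\h.((f h) (g h))))) ((\f.(\g.(\h.((f h) (g h))))) q)) v) ((\a.a) (\b.(\c.b))))
  Redex: ((\f.(\g.(\h.((f h) (g h))))) ((\f.(\g.(\h.((f h) (g h))))) q))
  Redex: ((\f.(\g.(\h.((f h) (g h))))) q)
  Redex: ((\a.a) (\b.(\c.b)))
Total redexes: 3

Answer: 3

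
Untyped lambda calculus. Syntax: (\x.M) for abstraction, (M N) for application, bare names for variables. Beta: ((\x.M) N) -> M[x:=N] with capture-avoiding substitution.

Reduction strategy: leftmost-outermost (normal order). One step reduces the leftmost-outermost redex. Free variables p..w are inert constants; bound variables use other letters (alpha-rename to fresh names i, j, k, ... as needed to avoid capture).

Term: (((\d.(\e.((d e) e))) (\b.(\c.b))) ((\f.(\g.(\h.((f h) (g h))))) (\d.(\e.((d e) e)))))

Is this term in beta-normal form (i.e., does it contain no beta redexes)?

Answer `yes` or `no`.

Answer: no

Derivation:
Term: (((\d.(\e.((d e) e))) (\b.(\c.b))) ((\f.(\g.(\h.((f h) (g h))))) (\d.(\e.((d e) e)))))
Found 2 beta redex(es).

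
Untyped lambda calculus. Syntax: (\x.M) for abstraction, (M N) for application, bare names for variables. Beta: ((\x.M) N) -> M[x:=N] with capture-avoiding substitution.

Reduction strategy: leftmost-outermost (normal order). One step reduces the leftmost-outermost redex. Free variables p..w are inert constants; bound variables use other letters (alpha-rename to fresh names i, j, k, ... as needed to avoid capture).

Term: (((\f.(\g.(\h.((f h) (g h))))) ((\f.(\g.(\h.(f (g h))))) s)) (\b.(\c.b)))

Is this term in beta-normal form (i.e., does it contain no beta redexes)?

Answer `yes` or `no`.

Term: (((\f.(\g.(\h.((f h) (g h))))) ((\f.(\g.(\h.(f (g h))))) s)) (\b.(\c.b)))
Found 2 beta redex(es).

Answer: no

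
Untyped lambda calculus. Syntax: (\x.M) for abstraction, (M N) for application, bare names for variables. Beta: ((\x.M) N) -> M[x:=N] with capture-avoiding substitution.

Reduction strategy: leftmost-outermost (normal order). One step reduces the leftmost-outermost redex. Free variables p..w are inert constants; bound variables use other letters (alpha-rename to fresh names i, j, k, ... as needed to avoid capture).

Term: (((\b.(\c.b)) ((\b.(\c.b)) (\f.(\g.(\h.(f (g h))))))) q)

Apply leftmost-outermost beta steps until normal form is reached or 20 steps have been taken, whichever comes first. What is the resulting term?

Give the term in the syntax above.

Step 0: (((\b.(\c.b)) ((\b.(\c.b)) (\f.(\g.(\h.(f (g h))))))) q)
Step 1: ((\c.((\b.(\c.b)) (\f.(\g.(\h.(f (g h))))))) q)
Step 2: ((\b.(\c.b)) (\f.(\g.(\h.(f (g h))))))
Step 3: (\c.(\f.(\g.(\h.(f (g h))))))

Answer: (\c.(\f.(\g.(\h.(f (g h))))))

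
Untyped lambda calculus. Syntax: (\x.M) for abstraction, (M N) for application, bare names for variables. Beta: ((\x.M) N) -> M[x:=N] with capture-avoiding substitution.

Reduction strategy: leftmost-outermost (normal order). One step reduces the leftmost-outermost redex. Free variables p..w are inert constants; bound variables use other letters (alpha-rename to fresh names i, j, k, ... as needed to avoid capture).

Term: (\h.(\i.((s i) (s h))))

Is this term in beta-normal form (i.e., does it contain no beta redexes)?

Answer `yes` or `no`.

Answer: yes

Derivation:
Term: (\h.(\i.((s i) (s h))))
No beta redexes found.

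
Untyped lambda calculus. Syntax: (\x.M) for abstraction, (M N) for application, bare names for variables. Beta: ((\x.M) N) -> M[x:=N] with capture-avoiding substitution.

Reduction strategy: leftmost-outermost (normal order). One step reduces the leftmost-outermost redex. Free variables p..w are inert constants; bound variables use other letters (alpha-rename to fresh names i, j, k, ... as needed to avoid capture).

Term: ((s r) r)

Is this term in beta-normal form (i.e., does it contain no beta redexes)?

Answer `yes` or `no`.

Term: ((s r) r)
No beta redexes found.

Answer: yes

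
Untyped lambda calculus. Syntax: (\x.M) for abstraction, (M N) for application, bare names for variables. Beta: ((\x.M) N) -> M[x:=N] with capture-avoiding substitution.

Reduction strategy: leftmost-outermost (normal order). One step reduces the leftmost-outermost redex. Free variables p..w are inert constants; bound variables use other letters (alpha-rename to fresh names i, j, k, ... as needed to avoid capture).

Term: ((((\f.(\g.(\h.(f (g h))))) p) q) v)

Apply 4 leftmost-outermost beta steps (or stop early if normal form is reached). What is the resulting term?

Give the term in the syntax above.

Step 0: ((((\f.(\g.(\h.(f (g h))))) p) q) v)
Step 1: (((\g.(\h.(p (g h)))) q) v)
Step 2: ((\h.(p (q h))) v)
Step 3: (p (q v))
Step 4: (normal form reached)

Answer: (p (q v))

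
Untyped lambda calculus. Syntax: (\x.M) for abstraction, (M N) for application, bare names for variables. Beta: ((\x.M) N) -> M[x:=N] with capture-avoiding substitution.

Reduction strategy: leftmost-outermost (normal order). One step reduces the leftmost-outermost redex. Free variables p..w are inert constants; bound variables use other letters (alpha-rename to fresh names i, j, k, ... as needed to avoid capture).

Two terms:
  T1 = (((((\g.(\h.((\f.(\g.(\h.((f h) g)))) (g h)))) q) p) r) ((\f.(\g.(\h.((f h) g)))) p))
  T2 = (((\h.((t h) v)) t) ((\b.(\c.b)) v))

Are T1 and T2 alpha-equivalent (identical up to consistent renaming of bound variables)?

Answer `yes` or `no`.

Answer: no

Derivation:
Term 1: (((((\g.(\h.((\f.(\g.(\h.((f h) g)))) (g h)))) q) p) r) ((\f.(\g.(\h.((f h) g)))) p))
Term 2: (((\h.((t h) v)) t) ((\b.(\c.b)) v))
Alpha-equivalence: compare structure up to binder renaming.
Result: False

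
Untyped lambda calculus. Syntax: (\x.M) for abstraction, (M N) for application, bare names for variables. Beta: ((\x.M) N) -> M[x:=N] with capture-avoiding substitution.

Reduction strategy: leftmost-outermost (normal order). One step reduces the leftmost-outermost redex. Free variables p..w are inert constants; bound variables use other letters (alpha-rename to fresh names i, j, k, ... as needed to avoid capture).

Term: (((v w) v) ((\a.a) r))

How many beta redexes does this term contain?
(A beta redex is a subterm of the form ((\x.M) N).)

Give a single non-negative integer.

Answer: 1

Derivation:
Term: (((v w) v) ((\a.a) r))
  Redex: ((\a.a) r)
Total redexes: 1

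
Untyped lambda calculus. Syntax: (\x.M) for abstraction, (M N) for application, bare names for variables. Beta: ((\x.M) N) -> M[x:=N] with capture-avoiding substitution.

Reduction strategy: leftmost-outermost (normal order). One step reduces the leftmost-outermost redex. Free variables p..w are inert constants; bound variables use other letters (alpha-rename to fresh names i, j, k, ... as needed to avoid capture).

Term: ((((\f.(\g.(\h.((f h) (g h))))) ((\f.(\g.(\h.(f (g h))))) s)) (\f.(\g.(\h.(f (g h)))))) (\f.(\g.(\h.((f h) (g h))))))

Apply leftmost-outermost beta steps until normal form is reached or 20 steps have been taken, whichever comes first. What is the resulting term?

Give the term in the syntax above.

Answer: (s (\g.(\h.(\i.(\j.(((h (g h)) j) (i j)))))))

Derivation:
Step 0: ((((\f.(\g.(\h.((f h) (g h))))) ((\f.(\g.(\h.(f (g h))))) s)) (\f.(\g.(\h.(f (g h)))))) (\f.(\g.(\h.((f h) (g h))))))
Step 1: (((\g.(\h.((((\f.(\g.(\h.(f (g h))))) s) h) (g h)))) (\f.(\g.(\h.(f (g h)))))) (\f.(\g.(\h.((f h) (g h))))))
Step 2: ((\h.((((\f.(\g.(\h.(f (g h))))) s) h) ((\f.(\g.(\h.(f (g h))))) h))) (\f.(\g.(\h.((f h) (g h))))))
Step 3: ((((\f.(\g.(\h.(f (g h))))) s) (\f.(\g.(\h.((f h) (g h)))))) ((\f.(\g.(\h.(f (g h))))) (\f.(\g.(\h.((f h) (g h)))))))
Step 4: (((\g.(\h.(s (g h)))) (\f.(\g.(\h.((f h) (g h)))))) ((\f.(\g.(\h.(f (g h))))) (\f.(\g.(\h.((f h) (g h)))))))
Step 5: ((\h.(s ((\f.(\g.(\h.((f h) (g h))))) h))) ((\f.(\g.(\h.(f (g h))))) (\f.(\g.(\h.((f h) (g h)))))))
Step 6: (s ((\f.(\g.(\h.((f h) (g h))))) ((\f.(\g.(\h.(f (g h))))) (\f.(\g.(\h.((f h) (g h))))))))
Step 7: (s (\g.(\h.((((\f.(\g.(\h.(f (g h))))) (\f.(\g.(\h.((f h) (g h)))))) h) (g h)))))
Step 8: (s (\g.(\h.(((\g.(\h.((\f.(\g.(\h.((f h) (g h))))) (g h)))) h) (g h)))))
Step 9: (s (\g.(\h.((\i.((\f.(\g.(\h.((f h) (g h))))) (h i))) (g h)))))
Step 10: (s (\g.(\h.((\f.(\g.(\h.((f h) (g h))))) (h (g h))))))
Step 11: (s (\g.(\h.(\i.(\j.(((h (g h)) j) (i j)))))))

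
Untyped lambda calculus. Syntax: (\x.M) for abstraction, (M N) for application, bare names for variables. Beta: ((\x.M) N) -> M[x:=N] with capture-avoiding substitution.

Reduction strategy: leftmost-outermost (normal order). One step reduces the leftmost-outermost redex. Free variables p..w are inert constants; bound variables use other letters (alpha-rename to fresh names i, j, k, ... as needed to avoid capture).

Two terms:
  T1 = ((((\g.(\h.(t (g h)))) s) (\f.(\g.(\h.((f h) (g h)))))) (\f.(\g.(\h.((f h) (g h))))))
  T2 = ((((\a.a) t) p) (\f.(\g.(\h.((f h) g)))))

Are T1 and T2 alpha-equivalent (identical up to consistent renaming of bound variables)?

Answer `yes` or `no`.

Answer: no

Derivation:
Term 1: ((((\g.(\h.(t (g h)))) s) (\f.(\g.(\h.((f h) (g h)))))) (\f.(\g.(\h.((f h) (g h))))))
Term 2: ((((\a.a) t) p) (\f.(\g.(\h.((f h) g)))))
Alpha-equivalence: compare structure up to binder renaming.
Result: False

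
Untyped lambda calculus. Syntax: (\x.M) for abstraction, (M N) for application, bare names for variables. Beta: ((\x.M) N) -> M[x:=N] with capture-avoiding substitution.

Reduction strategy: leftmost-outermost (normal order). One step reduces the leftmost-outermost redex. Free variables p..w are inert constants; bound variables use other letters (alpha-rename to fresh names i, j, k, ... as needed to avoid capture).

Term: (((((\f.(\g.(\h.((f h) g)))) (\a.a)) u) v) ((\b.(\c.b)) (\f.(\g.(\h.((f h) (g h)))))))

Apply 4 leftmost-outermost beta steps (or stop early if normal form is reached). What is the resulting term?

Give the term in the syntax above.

Answer: ((v u) ((\b.(\c.b)) (\f.(\g.(\h.((f h) (g h)))))))

Derivation:
Step 0: (((((\f.(\g.(\h.((f h) g)))) (\a.a)) u) v) ((\b.(\c.b)) (\f.(\g.(\h.((f h) (g h)))))))
Step 1: ((((\g.(\h.(((\a.a) h) g))) u) v) ((\b.(\c.b)) (\f.(\g.(\h.((f h) (g h)))))))
Step 2: (((\h.(((\a.a) h) u)) v) ((\b.(\c.b)) (\f.(\g.(\h.((f h) (g h)))))))
Step 3: ((((\a.a) v) u) ((\b.(\c.b)) (\f.(\g.(\h.((f h) (g h)))))))
Step 4: ((v u) ((\b.(\c.b)) (\f.(\g.(\h.((f h) (g h)))))))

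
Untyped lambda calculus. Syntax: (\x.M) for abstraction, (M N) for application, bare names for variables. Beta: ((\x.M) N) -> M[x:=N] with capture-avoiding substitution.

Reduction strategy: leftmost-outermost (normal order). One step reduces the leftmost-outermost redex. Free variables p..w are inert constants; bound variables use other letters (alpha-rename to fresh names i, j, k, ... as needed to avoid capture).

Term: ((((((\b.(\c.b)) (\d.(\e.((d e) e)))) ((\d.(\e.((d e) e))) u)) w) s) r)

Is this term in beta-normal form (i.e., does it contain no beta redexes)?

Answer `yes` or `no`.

Term: ((((((\b.(\c.b)) (\d.(\e.((d e) e)))) ((\d.(\e.((d e) e))) u)) w) s) r)
Found 2 beta redex(es).

Answer: no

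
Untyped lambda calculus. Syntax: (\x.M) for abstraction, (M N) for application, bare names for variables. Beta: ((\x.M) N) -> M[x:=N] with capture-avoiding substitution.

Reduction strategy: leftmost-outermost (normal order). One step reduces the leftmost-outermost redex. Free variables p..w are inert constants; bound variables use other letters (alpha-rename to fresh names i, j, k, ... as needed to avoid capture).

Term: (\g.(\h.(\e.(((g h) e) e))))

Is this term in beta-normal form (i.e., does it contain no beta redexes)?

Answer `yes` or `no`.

Answer: yes

Derivation:
Term: (\g.(\h.(\e.(((g h) e) e))))
No beta redexes found.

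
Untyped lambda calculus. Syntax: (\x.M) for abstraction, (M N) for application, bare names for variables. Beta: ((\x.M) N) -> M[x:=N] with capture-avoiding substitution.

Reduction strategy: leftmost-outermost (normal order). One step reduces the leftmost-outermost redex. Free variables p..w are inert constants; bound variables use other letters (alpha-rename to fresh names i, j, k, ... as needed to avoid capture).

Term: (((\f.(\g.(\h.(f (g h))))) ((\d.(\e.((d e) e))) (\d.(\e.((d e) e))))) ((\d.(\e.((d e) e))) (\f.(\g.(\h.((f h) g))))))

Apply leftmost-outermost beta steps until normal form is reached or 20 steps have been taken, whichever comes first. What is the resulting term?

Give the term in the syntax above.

Answer: (\h.(((h (\i.((h i) h))) h) (\i.((h i) h))))

Derivation:
Step 0: (((\f.(\g.(\h.(f (g h))))) ((\d.(\e.((d e) e))) (\d.(\e.((d e) e))))) ((\d.(\e.((d e) e))) (\f.(\g.(\h.((f h) g))))))
Step 1: ((\g.(\h.(((\d.(\e.((d e) e))) (\d.(\e.((d e) e)))) (g h)))) ((\d.(\e.((d e) e))) (\f.(\g.(\h.((f h) g))))))
Step 2: (\h.(((\d.(\e.((d e) e))) (\d.(\e.((d e) e)))) (((\d.(\e.((d e) e))) (\f.(\g.(\h.((f h) g))))) h)))
Step 3: (\h.((\e.(((\d.(\e.((d e) e))) e) e)) (((\d.(\e.((d e) e))) (\f.(\g.(\h.((f h) g))))) h)))
Step 4: (\h.(((\d.(\e.((d e) e))) (((\d.(\e.((d e) e))) (\f.(\g.(\h.((f h) g))))) h)) (((\d.(\e.((d e) e))) (\f.(\g.(\h.((f h) g))))) h)))
Step 5: (\h.((\e.(((((\d.(\e.((d e) e))) (\f.(\g.(\h.((f h) g))))) h) e) e)) (((\d.(\e.((d e) e))) (\f.(\g.(\h.((f h) g))))) h)))
Step 6: (\h.(((((\d.(\e.((d e) e))) (\f.(\g.(\h.((f h) g))))) h) (((\d.(\e.((d e) e))) (\f.(\g.(\h.((f h) g))))) h)) (((\d.(\e.((d e) e))) (\f.(\g.(\h.((f h) g))))) h)))
Step 7: (\h.((((\e.(((\f.(\g.(\h.((f h) g)))) e) e)) h) (((\d.(\e.((d e) e))) (\f.(\g.(\h.((f h) g))))) h)) (((\d.(\e.((d e) e))) (\f.(\g.(\h.((f h) g))))) h)))
Step 8: (\h.(((((\f.(\g.(\h.((f h) g)))) h) h) (((\d.(\e.((d e) e))) (\f.(\g.(\h.((f h) g))))) h)) (((\d.(\e.((d e) e))) (\f.(\g.(\h.((f h) g))))) h)))
Step 9: (\h.((((\g.(\i.((h i) g))) h) (((\d.(\e.((d e) e))) (\f.(\g.(\h.((f h) g))))) h)) (((\d.(\e.((d e) e))) (\f.(\g.(\h.((f h) g))))) h)))
Step 10: (\h.(((\i.((h i) h)) (((\d.(\e.((d e) e))) (\f.(\g.(\h.((f h) g))))) h)) (((\d.(\e.((d e) e))) (\f.(\g.(\h.((f h) g))))) h)))
Step 11: (\h.(((h (((\d.(\e.((d e) e))) (\f.(\g.(\h.((f h) g))))) h)) h) (((\d.(\e.((d e) e))) (\f.(\g.(\h.((f h) g))))) h)))
Step 12: (\h.(((h ((\e.(((\f.(\g.(\h.((f h) g)))) e) e)) h)) h) (((\d.(\e.((d e) e))) (\f.(\g.(\h.((f h) g))))) h)))
Step 13: (\h.(((h (((\f.(\g.(\h.((f h) g)))) h) h)) h) (((\d.(\e.((d e) e))) (\f.(\g.(\h.((f h) g))))) h)))
Step 14: (\h.(((h ((\g.(\i.((h i) g))) h)) h) (((\d.(\e.((d e) e))) (\f.(\g.(\h.((f h) g))))) h)))
Step 15: (\h.(((h (\i.((h i) h))) h) (((\d.(\e.((d e) e))) (\f.(\g.(\h.((f h) g))))) h)))
Step 16: (\h.(((h (\i.((h i) h))) h) ((\e.(((\f.(\g.(\h.((f h) g)))) e) e)) h)))
Step 17: (\h.(((h (\i.((h i) h))) h) (((\f.(\g.(\h.((f h) g)))) h) h)))
Step 18: (\h.(((h (\i.((h i) h))) h) ((\g.(\i.((h i) g))) h)))
Step 19: (\h.(((h (\i.((h i) h))) h) (\i.((h i) h))))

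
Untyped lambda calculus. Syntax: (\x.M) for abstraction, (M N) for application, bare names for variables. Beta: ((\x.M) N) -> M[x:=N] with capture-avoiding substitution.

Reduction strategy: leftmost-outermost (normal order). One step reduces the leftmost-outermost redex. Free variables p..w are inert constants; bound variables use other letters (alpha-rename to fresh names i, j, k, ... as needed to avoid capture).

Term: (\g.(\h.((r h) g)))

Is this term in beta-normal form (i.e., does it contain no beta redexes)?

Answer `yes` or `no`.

Answer: yes

Derivation:
Term: (\g.(\h.((r h) g)))
No beta redexes found.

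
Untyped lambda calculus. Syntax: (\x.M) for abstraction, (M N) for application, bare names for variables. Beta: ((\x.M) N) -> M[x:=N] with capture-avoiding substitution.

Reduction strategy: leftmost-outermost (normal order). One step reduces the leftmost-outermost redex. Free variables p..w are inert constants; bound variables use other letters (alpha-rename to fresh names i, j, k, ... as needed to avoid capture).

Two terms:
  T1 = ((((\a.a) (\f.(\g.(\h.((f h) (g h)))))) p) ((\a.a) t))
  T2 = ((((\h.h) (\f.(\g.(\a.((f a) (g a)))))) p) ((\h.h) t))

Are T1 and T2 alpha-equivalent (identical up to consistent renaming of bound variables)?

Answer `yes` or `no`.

Term 1: ((((\a.a) (\f.(\g.(\h.((f h) (g h)))))) p) ((\a.a) t))
Term 2: ((((\h.h) (\f.(\g.(\a.((f a) (g a)))))) p) ((\h.h) t))
Alpha-equivalence: compare structure up to binder renaming.
Result: True

Answer: yes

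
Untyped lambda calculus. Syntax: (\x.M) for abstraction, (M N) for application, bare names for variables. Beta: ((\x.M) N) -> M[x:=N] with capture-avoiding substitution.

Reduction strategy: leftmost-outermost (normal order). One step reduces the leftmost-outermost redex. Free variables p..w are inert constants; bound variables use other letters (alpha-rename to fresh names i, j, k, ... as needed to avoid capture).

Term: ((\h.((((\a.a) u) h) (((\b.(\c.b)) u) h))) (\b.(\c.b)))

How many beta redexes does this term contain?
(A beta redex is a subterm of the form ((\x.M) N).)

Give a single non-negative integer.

Term: ((\h.((((\a.a) u) h) (((\b.(\c.b)) u) h))) (\b.(\c.b)))
  Redex: ((\h.((((\a.a) u) h) (((\b.(\c.b)) u) h))) (\b.(\c.b)))
  Redex: ((\a.a) u)
  Redex: ((\b.(\c.b)) u)
Total redexes: 3

Answer: 3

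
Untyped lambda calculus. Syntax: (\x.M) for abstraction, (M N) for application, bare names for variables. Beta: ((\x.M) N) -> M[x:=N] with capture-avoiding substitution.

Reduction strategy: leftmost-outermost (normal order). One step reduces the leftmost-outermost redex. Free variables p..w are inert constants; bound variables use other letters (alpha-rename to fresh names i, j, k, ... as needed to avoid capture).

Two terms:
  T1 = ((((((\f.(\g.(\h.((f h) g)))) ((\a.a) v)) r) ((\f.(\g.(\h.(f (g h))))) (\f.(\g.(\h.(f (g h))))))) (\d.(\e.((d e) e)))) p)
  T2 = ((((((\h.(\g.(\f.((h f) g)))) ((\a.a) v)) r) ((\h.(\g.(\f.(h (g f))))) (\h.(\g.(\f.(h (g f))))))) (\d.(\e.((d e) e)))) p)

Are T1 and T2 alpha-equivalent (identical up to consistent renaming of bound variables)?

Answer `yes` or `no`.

Term 1: ((((((\f.(\g.(\h.((f h) g)))) ((\a.a) v)) r) ((\f.(\g.(\h.(f (g h))))) (\f.(\g.(\h.(f (g h))))))) (\d.(\e.((d e) e)))) p)
Term 2: ((((((\h.(\g.(\f.((h f) g)))) ((\a.a) v)) r) ((\h.(\g.(\f.(h (g f))))) (\h.(\g.(\f.(h (g f))))))) (\d.(\e.((d e) e)))) p)
Alpha-equivalence: compare structure up to binder renaming.
Result: True

Answer: yes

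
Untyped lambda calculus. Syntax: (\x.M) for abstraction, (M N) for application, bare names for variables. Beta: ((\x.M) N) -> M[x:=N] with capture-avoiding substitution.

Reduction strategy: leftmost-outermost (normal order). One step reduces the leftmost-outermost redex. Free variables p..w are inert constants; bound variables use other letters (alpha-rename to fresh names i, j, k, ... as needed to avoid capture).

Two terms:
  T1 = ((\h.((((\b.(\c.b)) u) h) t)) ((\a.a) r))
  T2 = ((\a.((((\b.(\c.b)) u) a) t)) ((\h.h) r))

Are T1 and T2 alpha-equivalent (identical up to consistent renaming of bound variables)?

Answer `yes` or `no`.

Answer: yes

Derivation:
Term 1: ((\h.((((\b.(\c.b)) u) h) t)) ((\a.a) r))
Term 2: ((\a.((((\b.(\c.b)) u) a) t)) ((\h.h) r))
Alpha-equivalence: compare structure up to binder renaming.
Result: True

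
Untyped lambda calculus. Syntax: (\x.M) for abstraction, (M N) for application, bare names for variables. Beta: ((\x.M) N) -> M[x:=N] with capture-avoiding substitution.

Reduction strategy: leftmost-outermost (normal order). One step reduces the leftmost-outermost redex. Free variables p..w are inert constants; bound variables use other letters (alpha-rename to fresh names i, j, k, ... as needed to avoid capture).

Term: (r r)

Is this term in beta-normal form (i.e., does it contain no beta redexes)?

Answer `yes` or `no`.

Term: (r r)
No beta redexes found.

Answer: yes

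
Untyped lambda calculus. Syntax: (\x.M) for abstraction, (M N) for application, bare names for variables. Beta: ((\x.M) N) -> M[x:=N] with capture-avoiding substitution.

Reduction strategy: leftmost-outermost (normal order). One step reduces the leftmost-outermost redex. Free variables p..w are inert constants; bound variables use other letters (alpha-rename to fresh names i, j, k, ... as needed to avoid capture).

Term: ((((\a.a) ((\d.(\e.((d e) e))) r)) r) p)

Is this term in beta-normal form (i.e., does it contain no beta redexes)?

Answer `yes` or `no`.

Answer: no

Derivation:
Term: ((((\a.a) ((\d.(\e.((d e) e))) r)) r) p)
Found 2 beta redex(es).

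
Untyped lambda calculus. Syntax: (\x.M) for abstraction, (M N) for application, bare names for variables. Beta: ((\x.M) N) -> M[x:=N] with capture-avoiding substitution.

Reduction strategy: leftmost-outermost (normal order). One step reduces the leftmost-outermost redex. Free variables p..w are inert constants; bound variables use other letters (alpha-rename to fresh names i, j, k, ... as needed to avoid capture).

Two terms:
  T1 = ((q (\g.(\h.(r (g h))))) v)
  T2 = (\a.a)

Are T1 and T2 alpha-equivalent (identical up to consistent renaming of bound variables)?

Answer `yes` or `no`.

Answer: no

Derivation:
Term 1: ((q (\g.(\h.(r (g h))))) v)
Term 2: (\a.a)
Alpha-equivalence: compare structure up to binder renaming.
Result: False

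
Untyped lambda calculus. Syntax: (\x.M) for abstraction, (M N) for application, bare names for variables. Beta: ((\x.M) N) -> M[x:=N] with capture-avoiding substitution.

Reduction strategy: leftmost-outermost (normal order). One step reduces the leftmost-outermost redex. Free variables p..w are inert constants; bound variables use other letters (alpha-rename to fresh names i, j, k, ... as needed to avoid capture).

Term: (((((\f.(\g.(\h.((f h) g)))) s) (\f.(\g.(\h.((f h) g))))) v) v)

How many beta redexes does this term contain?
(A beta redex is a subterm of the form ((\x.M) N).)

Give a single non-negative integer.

Answer: 1

Derivation:
Term: (((((\f.(\g.(\h.((f h) g)))) s) (\f.(\g.(\h.((f h) g))))) v) v)
  Redex: ((\f.(\g.(\h.((f h) g)))) s)
Total redexes: 1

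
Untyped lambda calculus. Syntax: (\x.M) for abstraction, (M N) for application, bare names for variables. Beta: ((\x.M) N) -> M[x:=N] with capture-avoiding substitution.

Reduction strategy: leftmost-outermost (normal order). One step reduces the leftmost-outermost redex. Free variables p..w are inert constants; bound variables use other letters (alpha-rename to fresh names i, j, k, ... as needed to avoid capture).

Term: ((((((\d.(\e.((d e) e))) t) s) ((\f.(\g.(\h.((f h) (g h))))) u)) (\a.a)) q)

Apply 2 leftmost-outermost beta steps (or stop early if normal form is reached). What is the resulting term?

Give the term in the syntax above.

Step 0: ((((((\d.(\e.((d e) e))) t) s) ((\f.(\g.(\h.((f h) (g h))))) u)) (\a.a)) q)
Step 1: (((((\e.((t e) e)) s) ((\f.(\g.(\h.((f h) (g h))))) u)) (\a.a)) q)
Step 2: (((((t s) s) ((\f.(\g.(\h.((f h) (g h))))) u)) (\a.a)) q)

Answer: (((((t s) s) ((\f.(\g.(\h.((f h) (g h))))) u)) (\a.a)) q)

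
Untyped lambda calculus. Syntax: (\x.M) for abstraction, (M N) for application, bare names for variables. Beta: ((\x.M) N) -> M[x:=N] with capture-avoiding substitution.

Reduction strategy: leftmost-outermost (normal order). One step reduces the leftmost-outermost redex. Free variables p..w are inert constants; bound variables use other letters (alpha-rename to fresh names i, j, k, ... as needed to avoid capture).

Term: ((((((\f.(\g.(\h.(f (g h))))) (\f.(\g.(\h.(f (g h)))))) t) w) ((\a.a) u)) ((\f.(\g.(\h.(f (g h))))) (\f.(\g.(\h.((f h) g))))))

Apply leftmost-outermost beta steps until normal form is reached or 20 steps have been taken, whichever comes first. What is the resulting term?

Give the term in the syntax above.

Answer: ((t w) (u (\g.(\h.(\i.(\j.(((g h) j) i)))))))

Derivation:
Step 0: ((((((\f.(\g.(\h.(f (g h))))) (\f.(\g.(\h.(f (g h)))))) t) w) ((\a.a) u)) ((\f.(\g.(\h.(f (g h))))) (\f.(\g.(\h.((f h) g))))))
Step 1: (((((\g.(\h.((\f.(\g.(\h.(f (g h))))) (g h)))) t) w) ((\a.a) u)) ((\f.(\g.(\h.(f (g h))))) (\f.(\g.(\h.((f h) g))))))
Step 2: ((((\h.((\f.(\g.(\h.(f (g h))))) (t h))) w) ((\a.a) u)) ((\f.(\g.(\h.(f (g h))))) (\f.(\g.(\h.((f h) g))))))
Step 3: ((((\f.(\g.(\h.(f (g h))))) (t w)) ((\a.a) u)) ((\f.(\g.(\h.(f (g h))))) (\f.(\g.(\h.((f h) g))))))
Step 4: (((\g.(\h.((t w) (g h)))) ((\a.a) u)) ((\f.(\g.(\h.(f (g h))))) (\f.(\g.(\h.((f h) g))))))
Step 5: ((\h.((t w) (((\a.a) u) h))) ((\f.(\g.(\h.(f (g h))))) (\f.(\g.(\h.((f h) g))))))
Step 6: ((t w) (((\a.a) u) ((\f.(\g.(\h.(f (g h))))) (\f.(\g.(\h.((f h) g)))))))
Step 7: ((t w) (u ((\f.(\g.(\h.(f (g h))))) (\f.(\g.(\h.((f h) g)))))))
Step 8: ((t w) (u (\g.(\h.((\f.(\g.(\h.((f h) g)))) (g h))))))
Step 9: ((t w) (u (\g.(\h.(\i.(\j.(((g h) j) i)))))))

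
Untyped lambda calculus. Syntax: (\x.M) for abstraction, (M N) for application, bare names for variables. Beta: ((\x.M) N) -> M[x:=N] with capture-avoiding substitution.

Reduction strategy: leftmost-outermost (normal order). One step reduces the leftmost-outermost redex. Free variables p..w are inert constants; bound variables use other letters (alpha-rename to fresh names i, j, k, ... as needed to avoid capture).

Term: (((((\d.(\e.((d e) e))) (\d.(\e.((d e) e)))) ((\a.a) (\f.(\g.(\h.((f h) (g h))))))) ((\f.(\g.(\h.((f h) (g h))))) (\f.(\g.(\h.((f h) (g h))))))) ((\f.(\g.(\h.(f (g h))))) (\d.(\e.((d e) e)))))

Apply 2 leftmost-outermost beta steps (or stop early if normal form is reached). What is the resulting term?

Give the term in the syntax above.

Answer: (((((\d.(\e.((d e) e))) ((\a.a) (\f.(\g.(\h.((f h) (g h))))))) ((\a.a) (\f.(\g.(\h.((f h) (g h))))))) ((\f.(\g.(\h.((f h) (g h))))) (\f.(\g.(\h.((f h) (g h))))))) ((\f.(\g.(\h.(f (g h))))) (\d.(\e.((d e) e)))))

Derivation:
Step 0: (((((\d.(\e.((d e) e))) (\d.(\e.((d e) e)))) ((\a.a) (\f.(\g.(\h.((f h) (g h))))))) ((\f.(\g.(\h.((f h) (g h))))) (\f.(\g.(\h.((f h) (g h))))))) ((\f.(\g.(\h.(f (g h))))) (\d.(\e.((d e) e)))))
Step 1: ((((\e.(((\d.(\e.((d e) e))) e) e)) ((\a.a) (\f.(\g.(\h.((f h) (g h))))))) ((\f.(\g.(\h.((f h) (g h))))) (\f.(\g.(\h.((f h) (g h))))))) ((\f.(\g.(\h.(f (g h))))) (\d.(\e.((d e) e)))))
Step 2: (((((\d.(\e.((d e) e))) ((\a.a) (\f.(\g.(\h.((f h) (g h))))))) ((\a.a) (\f.(\g.(\h.((f h) (g h))))))) ((\f.(\g.(\h.((f h) (g h))))) (\f.(\g.(\h.((f h) (g h))))))) ((\f.(\g.(\h.(f (g h))))) (\d.(\e.((d e) e)))))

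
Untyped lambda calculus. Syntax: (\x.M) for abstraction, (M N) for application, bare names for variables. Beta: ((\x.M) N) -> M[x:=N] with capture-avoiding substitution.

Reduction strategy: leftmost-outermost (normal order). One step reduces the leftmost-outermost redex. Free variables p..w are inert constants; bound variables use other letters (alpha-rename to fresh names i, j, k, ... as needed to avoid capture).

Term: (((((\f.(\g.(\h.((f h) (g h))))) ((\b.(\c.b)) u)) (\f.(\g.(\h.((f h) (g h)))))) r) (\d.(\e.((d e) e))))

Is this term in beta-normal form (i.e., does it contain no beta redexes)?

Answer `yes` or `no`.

Answer: no

Derivation:
Term: (((((\f.(\g.(\h.((f h) (g h))))) ((\b.(\c.b)) u)) (\f.(\g.(\h.((f h) (g h)))))) r) (\d.(\e.((d e) e))))
Found 2 beta redex(es).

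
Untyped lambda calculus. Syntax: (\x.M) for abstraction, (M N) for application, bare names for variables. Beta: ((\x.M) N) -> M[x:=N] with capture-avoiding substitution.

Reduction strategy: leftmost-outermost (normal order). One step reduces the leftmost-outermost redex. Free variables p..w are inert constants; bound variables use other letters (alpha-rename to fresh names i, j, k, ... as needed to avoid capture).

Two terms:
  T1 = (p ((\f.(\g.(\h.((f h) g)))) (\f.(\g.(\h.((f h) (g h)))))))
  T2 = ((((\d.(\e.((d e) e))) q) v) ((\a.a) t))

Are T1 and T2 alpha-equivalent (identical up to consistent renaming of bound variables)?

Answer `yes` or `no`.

Term 1: (p ((\f.(\g.(\h.((f h) g)))) (\f.(\g.(\h.((f h) (g h)))))))
Term 2: ((((\d.(\e.((d e) e))) q) v) ((\a.a) t))
Alpha-equivalence: compare structure up to binder renaming.
Result: False

Answer: no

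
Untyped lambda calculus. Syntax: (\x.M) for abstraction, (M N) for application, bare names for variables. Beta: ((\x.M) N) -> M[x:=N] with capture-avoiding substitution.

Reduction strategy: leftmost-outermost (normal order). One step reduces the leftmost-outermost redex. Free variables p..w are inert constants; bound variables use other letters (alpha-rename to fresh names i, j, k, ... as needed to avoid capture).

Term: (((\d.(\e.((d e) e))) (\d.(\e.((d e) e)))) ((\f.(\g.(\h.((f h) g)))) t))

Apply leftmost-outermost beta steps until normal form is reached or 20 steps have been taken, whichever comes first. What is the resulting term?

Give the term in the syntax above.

Step 0: (((\d.(\e.((d e) e))) (\d.(\e.((d e) e)))) ((\f.(\g.(\h.((f h) g)))) t))
Step 1: ((\e.(((\d.(\e.((d e) e))) e) e)) ((\f.(\g.(\h.((f h) g)))) t))
Step 2: (((\d.(\e.((d e) e))) ((\f.(\g.(\h.((f h) g)))) t)) ((\f.(\g.(\h.((f h) g)))) t))
Step 3: ((\e.((((\f.(\g.(\h.((f h) g)))) t) e) e)) ((\f.(\g.(\h.((f h) g)))) t))
Step 4: ((((\f.(\g.(\h.((f h) g)))) t) ((\f.(\g.(\h.((f h) g)))) t)) ((\f.(\g.(\h.((f h) g)))) t))
Step 5: (((\g.(\h.((t h) g))) ((\f.(\g.(\h.((f h) g)))) t)) ((\f.(\g.(\h.((f h) g)))) t))
Step 6: ((\h.((t h) ((\f.(\g.(\h.((f h) g)))) t))) ((\f.(\g.(\h.((f h) g)))) t))
Step 7: ((t ((\f.(\g.(\h.((f h) g)))) t)) ((\f.(\g.(\h.((f h) g)))) t))
Step 8: ((t (\g.(\h.((t h) g)))) ((\f.(\g.(\h.((f h) g)))) t))
Step 9: ((t (\g.(\h.((t h) g)))) (\g.(\h.((t h) g))))

Answer: ((t (\g.(\h.((t h) g)))) (\g.(\h.((t h) g))))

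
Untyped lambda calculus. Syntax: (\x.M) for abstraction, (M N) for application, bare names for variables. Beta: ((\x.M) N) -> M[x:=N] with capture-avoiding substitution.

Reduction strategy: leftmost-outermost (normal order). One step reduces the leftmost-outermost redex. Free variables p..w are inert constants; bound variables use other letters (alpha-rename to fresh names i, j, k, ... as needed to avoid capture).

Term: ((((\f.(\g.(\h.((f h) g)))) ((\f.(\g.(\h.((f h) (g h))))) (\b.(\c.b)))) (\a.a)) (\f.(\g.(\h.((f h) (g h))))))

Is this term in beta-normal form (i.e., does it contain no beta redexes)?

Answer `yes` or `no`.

Term: ((((\f.(\g.(\h.((f h) g)))) ((\f.(\g.(\h.((f h) (g h))))) (\b.(\c.b)))) (\a.a)) (\f.(\g.(\h.((f h) (g h))))))
Found 2 beta redex(es).

Answer: no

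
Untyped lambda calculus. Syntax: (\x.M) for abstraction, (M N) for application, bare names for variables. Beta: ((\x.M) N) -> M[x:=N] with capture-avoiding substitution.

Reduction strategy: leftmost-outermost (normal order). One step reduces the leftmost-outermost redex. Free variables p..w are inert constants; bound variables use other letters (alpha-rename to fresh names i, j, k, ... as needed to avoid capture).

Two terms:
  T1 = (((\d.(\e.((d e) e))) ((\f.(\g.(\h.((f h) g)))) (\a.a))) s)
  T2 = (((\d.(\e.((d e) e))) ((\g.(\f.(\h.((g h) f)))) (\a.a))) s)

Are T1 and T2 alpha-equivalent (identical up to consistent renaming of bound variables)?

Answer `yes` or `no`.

Term 1: (((\d.(\e.((d e) e))) ((\f.(\g.(\h.((f h) g)))) (\a.a))) s)
Term 2: (((\d.(\e.((d e) e))) ((\g.(\f.(\h.((g h) f)))) (\a.a))) s)
Alpha-equivalence: compare structure up to binder renaming.
Result: True

Answer: yes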